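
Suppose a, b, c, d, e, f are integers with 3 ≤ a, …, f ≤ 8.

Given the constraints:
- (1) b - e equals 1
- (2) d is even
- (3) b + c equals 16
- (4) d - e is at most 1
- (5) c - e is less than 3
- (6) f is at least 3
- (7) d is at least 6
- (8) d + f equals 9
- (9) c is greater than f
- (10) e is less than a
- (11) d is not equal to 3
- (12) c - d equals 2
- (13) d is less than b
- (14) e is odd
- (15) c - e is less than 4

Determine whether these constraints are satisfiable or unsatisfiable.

The assignment a = 8, b = 8, c = 8, d = 6, e = 7, f = 3 works:
  constraint 1 holds since b - e = 1.
  constraint 3 holds since b + c = 16.
The rest check out directly.

Satisfiable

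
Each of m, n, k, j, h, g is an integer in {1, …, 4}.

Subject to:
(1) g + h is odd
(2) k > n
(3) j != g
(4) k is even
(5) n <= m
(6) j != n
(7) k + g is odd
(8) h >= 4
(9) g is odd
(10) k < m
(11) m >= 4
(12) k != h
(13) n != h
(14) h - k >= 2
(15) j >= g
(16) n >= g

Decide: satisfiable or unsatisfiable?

Setting (m, n, k, j, h, g) = (4, 1, 2, 4, 4, 1) satisfies everything: constraint 1: g + h = 5 is odd; constraint 14: h - k = 2, and the others follow.

Satisfiable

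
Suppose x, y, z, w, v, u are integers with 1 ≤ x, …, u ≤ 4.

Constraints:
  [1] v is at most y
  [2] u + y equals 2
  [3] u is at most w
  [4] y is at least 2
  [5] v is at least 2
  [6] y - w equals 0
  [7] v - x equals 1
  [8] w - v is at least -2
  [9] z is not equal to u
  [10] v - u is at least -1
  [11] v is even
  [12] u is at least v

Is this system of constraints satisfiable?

From constraints 5 and 12: u ≥ v ≥ 2. From constraint 4: y ≥ 2. Hence u + y ≥ 4. But constraint 2 requires u + y = 2, and 2 < 4. Contradiction.

Unsatisfiable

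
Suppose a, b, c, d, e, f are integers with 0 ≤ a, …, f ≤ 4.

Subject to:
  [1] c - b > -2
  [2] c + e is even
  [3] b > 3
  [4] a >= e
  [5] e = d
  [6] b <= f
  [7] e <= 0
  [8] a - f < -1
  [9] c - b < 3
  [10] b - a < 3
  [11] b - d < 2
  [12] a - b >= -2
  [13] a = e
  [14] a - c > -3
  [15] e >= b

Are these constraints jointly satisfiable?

Unsatisfiable

From constraint 3: b ≥ 4. From constraints 7 and 15: b ≤ e and e ≤ 0, so b ≤ 0. But 0 < 4, so no value of b works.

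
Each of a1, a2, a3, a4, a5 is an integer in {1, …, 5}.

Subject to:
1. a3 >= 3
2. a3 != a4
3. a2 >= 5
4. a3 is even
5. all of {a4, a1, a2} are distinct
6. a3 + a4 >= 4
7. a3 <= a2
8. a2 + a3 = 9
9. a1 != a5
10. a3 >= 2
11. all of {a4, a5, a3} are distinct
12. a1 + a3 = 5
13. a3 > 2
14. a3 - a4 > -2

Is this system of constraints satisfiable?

Setting (a1, a2, a3, a4, a5) = (1, 5, 4, 3, 2) satisfies everything: constraint 6: a3 + a4 = 7; constraint 8: a2 + a3 = 9, and the others follow.

Satisfiable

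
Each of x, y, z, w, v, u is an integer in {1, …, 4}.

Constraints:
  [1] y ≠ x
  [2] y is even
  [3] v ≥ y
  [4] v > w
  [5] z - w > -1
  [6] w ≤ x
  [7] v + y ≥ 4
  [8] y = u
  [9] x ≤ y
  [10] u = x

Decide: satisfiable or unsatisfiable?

From constraints 8 and 10, y = u = x, so y = x. But constraint 1 says y ≠ x. Contradiction.

Unsatisfiable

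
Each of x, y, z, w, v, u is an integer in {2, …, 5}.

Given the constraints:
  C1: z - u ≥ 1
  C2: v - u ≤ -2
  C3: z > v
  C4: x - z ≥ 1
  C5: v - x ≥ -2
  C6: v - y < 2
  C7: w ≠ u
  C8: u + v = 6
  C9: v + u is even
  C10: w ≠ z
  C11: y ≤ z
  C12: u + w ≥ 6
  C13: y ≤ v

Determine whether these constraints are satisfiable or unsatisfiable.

Unsatisfiable

Constraints 1, 2, 4, and 5 give u − v ≥ 2, v − x ≥ -2, x − z ≥ 1, z − u ≥ 1.
Adding all 4 inequalities: the left sides telescope to 0, and the right sides sum to 2 + (-2) + 1 + 1 = 2. So 0 ≥ 2, which is false.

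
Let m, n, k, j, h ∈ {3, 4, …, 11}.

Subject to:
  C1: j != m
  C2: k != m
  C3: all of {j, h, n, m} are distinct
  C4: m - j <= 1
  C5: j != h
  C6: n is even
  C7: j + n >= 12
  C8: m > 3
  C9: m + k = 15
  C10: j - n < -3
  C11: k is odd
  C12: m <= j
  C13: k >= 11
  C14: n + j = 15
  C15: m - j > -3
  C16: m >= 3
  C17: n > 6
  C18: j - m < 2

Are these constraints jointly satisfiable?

Satisfiable

The assignment m = 4, n = 10, k = 11, j = 5, h = 7 works:
  constraint 4 holds since m - j = -1.
  constraint 7 holds since j + n = 15.
The rest check out directly.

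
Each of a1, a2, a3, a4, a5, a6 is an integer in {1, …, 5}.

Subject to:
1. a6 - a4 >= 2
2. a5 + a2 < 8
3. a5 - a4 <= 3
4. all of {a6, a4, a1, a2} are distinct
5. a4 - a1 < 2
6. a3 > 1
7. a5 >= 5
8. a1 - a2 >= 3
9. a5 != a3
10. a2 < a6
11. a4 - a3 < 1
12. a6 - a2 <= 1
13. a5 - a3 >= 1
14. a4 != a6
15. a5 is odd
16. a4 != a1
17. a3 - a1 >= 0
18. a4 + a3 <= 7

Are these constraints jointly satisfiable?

Constraints 1, 3, 8, 12, 13, and 17 give a1 − a2 ≥ 3, a2 − a6 ≥ -1, a6 − a4 ≥ 2, a4 − a5 ≥ -3, a5 − a3 ≥ 1, a3 − a1 ≥ 0.
Adding all 6 inequalities: the left sides telescope to 0, and the right sides sum to 3 + (-1) + 2 + (-3) + 1 + 0 = 2. So 0 ≥ 2, which is false.

Unsatisfiable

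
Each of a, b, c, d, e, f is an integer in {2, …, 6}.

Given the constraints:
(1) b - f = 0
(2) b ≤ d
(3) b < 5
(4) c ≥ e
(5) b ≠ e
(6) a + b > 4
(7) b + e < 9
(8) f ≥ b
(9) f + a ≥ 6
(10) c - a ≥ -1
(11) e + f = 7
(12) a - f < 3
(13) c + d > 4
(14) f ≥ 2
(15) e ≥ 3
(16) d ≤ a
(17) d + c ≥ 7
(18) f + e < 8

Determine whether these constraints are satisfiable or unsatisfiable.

Satisfiable

Setting (a, b, c, d, e, f) = (3, 3, 4, 3, 4, 3) satisfies everything: constraint 1: b - f = 0; constraint 6: a + b = 6; constraint 7: b + e = 7, and the others follow.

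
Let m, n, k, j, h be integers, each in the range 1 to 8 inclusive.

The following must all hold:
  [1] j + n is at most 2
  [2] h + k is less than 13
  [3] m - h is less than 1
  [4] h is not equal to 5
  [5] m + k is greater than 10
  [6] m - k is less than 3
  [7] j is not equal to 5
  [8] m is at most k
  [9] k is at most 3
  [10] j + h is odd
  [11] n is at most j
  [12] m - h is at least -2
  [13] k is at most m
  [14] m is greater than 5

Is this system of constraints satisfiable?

Unsatisfiable

From constraint 14: m ≥ 6. From constraints 8 and 9: m ≤ k and k ≤ 3, so m ≤ 3. But 3 < 6, so no value of m works.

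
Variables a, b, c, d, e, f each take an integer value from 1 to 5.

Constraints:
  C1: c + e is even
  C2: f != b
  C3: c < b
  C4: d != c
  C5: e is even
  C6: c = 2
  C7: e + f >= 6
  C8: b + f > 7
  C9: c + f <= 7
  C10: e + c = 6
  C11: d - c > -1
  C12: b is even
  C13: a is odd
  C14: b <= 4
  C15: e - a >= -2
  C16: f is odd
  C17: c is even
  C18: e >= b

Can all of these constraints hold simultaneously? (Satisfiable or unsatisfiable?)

Try a = 3, b = 4, c = 2, d = 3, e = 4, f = 5.
Check constraint 7: e + f = 9; constraint 8: b + f = 9; constraint 9: c + f = 7. The remaining constraints are straightforward to verify.

Satisfiable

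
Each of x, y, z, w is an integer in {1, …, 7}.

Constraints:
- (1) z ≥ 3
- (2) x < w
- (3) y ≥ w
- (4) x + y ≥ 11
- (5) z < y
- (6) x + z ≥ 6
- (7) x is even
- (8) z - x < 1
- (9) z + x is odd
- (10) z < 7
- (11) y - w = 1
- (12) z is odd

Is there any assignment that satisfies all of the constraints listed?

Satisfiable

One satisfying assignment is x = 4, y = 7, z = 3, w = 6.
For the less obvious constraints — constraint 4: x + y = 11; constraint 6: x + z = 7 — and the others hold by inspection.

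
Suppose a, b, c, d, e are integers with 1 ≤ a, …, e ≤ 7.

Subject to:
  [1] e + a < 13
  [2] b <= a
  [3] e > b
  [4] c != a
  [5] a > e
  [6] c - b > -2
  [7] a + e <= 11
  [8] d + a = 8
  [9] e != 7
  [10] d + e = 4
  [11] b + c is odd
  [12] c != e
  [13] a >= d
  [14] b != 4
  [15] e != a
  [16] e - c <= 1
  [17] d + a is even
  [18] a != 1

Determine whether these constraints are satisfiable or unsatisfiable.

Setting (a, b, c, d, e) = (7, 1, 2, 1, 3) satisfies everything: constraint 1: e + a = 10; constraint 6: c - b = 1; constraint 7: a + e = 10, and the others follow.

Satisfiable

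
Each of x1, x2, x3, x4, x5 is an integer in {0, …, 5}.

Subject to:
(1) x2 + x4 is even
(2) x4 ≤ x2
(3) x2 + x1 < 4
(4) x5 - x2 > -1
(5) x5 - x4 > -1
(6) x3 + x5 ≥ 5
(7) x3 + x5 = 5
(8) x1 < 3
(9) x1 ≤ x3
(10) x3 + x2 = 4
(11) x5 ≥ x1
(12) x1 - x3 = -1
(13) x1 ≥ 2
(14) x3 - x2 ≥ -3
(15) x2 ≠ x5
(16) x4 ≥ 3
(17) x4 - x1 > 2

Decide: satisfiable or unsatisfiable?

From constraints 9 and 13: x3 ≥ x1 ≥ 2. From constraints 2 and 16: x2 ≥ x4 ≥ 3. Hence x3 + x2 ≥ 5. But constraint 10 requires x3 + x2 = 4, and 4 < 5. Contradiction.

Unsatisfiable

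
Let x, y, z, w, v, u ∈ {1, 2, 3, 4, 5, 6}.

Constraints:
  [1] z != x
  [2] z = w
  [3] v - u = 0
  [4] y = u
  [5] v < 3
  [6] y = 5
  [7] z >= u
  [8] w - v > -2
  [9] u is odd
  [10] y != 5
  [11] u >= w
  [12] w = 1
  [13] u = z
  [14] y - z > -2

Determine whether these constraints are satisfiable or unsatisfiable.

Unsatisfiable

Constraint 6 fixes y = 5 and constraint 12 fixes w = 1. Constraints 2, 4, and 13 give y = u = z = w, so y = w. But 5 ≠ 1 — contradiction.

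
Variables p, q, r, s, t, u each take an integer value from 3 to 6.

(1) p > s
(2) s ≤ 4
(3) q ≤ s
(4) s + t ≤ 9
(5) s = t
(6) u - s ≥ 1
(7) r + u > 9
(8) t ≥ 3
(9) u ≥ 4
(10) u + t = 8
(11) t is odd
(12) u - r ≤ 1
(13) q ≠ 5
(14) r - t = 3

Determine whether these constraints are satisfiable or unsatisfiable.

One satisfying assignment is p = 4, q = 3, r = 6, s = 3, t = 3, u = 5.
For the less obvious constraints — constraint 4: s + t = 6; constraint 6: u - s = 2 — and the others hold by inspection.

Satisfiable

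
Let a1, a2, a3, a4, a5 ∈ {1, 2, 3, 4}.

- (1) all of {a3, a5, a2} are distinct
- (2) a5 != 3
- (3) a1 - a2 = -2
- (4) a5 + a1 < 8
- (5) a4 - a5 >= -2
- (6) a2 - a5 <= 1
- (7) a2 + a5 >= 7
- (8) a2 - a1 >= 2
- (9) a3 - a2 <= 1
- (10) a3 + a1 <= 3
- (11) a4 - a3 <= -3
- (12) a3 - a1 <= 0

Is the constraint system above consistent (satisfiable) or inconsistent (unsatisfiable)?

Constraints 5, 6, 8, 11, and 12 give a4 − a5 ≥ -2, a5 − a2 ≥ -1, a2 − a1 ≥ 2, a1 − a3 ≥ 0, a3 − a4 ≥ 3.
Adding all 5 inequalities: the left sides telescope to 0, and the right sides sum to (-2) + (-1) + 2 + 0 + 3 = 2. So 0 ≥ 2, which is false.

Unsatisfiable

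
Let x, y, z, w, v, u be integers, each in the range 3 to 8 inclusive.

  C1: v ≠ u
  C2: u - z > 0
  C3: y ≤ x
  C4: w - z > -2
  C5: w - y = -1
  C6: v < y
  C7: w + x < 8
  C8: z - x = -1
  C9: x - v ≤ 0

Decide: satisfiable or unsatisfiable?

Unsatisfiable

Constraints 3, 6, and 9 give y ≤ x, x ≤ v, v < y. Chaining: y ≤ x ≤ v < y, which forces y < y — impossible.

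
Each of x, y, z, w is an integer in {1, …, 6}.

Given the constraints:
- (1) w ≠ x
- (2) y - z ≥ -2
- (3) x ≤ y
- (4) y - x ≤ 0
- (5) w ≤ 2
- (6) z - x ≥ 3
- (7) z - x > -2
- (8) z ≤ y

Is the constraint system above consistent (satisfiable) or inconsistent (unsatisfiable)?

Constraints 2, 4, and 6 give x − y ≥ 0, y − z ≥ -2, z − x ≥ 3.
Adding all 3 inequalities: the left sides telescope to 0, and the right sides sum to 0 + (-2) + 3 = 1. So 0 ≥ 1, which is false.

Unsatisfiable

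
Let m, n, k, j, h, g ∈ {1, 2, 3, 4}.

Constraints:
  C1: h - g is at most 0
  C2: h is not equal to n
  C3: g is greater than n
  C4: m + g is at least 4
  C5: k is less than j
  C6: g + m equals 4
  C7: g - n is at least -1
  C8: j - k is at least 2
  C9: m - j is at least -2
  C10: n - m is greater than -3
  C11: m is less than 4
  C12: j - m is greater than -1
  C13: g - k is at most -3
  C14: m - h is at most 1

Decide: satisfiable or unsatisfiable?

Unsatisfiable

Constraints 1, 8, 9, 13, and 14 give g − h ≥ 0, h − m ≥ -1, m − j ≥ -2, j − k ≥ 2, k − g ≥ 3.
Adding all 5 inequalities: the left sides telescope to 0, and the right sides sum to 0 + (-1) + (-2) + 2 + 3 = 2. So 0 ≥ 2, which is false.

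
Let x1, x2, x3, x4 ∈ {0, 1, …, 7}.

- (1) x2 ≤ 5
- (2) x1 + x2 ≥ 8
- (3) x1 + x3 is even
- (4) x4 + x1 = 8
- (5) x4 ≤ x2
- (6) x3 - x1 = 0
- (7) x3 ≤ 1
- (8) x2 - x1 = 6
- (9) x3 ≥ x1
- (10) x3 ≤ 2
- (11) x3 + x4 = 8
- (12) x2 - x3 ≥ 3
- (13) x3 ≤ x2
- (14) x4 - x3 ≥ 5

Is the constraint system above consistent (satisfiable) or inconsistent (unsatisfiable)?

Unsatisfiable

From constraints 1 and 5: x4 ≤ x2 ≤ 5. From constraints 7 and 9: x1 ≤ x3 ≤ 1. Hence x4 + x1 ≤ 6. But constraint 4 requires x4 + x1 = 8, and 8 > 6. Contradiction.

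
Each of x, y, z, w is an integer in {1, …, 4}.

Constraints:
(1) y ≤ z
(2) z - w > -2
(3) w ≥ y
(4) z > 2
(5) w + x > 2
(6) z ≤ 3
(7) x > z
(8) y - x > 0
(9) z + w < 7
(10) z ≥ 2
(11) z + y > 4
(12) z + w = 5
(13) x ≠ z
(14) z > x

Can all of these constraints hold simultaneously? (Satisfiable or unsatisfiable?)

Constraints 1, 7, and 8 give x < y, y ≤ z, z < x. Chaining: x < y ≤ z < x, which forces x < x — impossible.

Unsatisfiable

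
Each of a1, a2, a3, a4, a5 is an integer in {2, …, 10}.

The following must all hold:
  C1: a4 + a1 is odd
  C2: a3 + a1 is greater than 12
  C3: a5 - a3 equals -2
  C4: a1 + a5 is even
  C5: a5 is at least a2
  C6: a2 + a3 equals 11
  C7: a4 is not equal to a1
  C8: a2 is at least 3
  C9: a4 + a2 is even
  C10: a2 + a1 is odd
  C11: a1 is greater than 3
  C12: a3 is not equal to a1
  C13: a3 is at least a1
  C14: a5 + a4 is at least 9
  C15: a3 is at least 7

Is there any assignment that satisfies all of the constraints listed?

Try a1 = 6, a2 = 3, a3 = 8, a4 = 3, a5 = 6.
Check constraint 2: a3 + a1 = 14; constraint 3: a5 - a3 = -2. The remaining constraints are straightforward to verify.

Satisfiable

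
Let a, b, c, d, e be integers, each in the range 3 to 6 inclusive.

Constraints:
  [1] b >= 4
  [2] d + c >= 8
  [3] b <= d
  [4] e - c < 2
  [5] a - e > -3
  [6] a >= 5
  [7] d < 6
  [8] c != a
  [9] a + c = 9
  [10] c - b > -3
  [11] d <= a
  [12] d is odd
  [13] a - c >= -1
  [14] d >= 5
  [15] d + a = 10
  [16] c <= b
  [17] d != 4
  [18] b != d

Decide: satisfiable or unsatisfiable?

Take a = 5, b = 4, c = 4, d = 5, e = 5. Then constraint 2: d + c = 9; constraint 4: e - c = 1, and every other listed constraint is also met.

Satisfiable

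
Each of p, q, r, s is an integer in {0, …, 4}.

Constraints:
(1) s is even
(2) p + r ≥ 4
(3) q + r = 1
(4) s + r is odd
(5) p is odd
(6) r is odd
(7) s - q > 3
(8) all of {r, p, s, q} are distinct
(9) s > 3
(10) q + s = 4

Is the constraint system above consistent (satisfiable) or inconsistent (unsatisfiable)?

Satisfiable

Try p = 3, q = 0, r = 1, s = 4.
Check constraint 2: p + r = 4; constraint 3: q + r = 1; constraint 7: s - q = 4. The remaining constraints are straightforward to verify.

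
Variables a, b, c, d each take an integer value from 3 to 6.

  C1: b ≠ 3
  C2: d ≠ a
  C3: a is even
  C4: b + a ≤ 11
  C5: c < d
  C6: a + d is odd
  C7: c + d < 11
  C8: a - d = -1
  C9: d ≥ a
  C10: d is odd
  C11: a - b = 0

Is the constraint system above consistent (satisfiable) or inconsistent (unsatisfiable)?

Satisfiable

The assignment a = 4, b = 4, c = 4, d = 5 works:
  constraint 4 holds since b + a = 8.
  constraint 7 holds since c + d = 9.
  constraint 8 holds since a - d = -1.
The rest check out directly.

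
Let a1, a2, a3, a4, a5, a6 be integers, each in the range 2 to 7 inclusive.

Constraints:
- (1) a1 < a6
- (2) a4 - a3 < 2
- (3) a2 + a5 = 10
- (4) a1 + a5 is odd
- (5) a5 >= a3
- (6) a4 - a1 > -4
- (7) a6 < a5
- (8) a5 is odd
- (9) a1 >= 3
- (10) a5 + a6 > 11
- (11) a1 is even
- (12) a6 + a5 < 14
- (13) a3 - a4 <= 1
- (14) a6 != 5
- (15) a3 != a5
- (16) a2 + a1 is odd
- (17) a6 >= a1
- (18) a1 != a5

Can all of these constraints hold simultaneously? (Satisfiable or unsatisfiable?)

Satisfiable

One satisfying assignment is a1 = 4, a2 = 3, a3 = 3, a4 = 3, a5 = 7, a6 = 6.
For the less obvious constraints — constraint 2: a4 - a3 = 0; constraint 3: a2 + a5 = 10; constraint 6: a4 - a1 = -1 — and the others hold by inspection.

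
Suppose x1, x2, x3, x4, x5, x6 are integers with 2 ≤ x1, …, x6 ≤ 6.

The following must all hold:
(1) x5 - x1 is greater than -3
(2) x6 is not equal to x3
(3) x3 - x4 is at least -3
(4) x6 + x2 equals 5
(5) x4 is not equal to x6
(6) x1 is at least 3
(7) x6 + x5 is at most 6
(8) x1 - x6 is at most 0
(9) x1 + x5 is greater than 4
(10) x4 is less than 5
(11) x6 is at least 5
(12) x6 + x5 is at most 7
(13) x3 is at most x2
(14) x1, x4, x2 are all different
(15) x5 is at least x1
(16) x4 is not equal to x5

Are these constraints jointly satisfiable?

Unsatisfiable

From constraint 11: x6 ≥ 5. From constraints 6 and 15: x5 ≥ x1 ≥ 3. Hence x6 + x5 ≥ 8. But constraint 7 requires x6 + x5 ≤ 6, and 6 < 8. Contradiction.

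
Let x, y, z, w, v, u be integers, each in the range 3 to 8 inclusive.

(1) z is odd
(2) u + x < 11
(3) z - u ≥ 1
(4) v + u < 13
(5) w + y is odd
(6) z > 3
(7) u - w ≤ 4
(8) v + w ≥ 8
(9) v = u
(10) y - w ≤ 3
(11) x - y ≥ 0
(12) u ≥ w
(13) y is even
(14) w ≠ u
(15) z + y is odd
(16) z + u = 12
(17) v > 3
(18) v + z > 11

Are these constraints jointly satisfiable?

Satisfiable

Try x = 5, y = 4, z = 7, w = 3, v = 5, u = 5.
Check constraint 2: u + x = 10; constraint 3: z - u = 2. The remaining constraints are straightforward to verify.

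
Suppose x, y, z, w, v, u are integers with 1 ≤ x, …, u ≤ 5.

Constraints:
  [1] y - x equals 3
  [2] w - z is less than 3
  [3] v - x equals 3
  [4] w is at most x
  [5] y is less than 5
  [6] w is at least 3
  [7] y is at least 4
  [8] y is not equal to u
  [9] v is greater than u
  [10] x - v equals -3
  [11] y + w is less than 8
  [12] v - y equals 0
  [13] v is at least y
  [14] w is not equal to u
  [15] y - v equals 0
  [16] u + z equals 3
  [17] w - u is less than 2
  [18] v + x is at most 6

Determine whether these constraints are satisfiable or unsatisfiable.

Unsatisfiable

From constraints 7 and 13: v ≥ y ≥ 4. From constraints 4 and 6: x ≥ w ≥ 3. Hence v + x ≥ 7. But constraint 18 requires v + x ≤ 6, and 6 < 7. Contradiction.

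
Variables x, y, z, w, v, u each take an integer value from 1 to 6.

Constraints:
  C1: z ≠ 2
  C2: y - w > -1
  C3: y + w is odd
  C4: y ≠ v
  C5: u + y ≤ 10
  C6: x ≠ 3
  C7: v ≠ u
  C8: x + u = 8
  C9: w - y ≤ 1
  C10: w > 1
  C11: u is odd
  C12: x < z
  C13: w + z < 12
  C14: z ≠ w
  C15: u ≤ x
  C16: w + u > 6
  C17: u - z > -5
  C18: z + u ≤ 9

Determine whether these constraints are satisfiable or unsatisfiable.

One satisfying assignment is x = 5, y = 6, z = 6, w = 5, v = 2, u = 3.
For the less obvious constraints — constraint 2: y - w = 1; constraint 5: u + y = 9 — and the others hold by inspection.

Satisfiable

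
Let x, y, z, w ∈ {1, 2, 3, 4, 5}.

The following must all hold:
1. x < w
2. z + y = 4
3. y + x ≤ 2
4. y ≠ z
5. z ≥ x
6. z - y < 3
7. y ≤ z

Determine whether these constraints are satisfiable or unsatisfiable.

Satisfiable

Setting (x, y, z, w) = (1, 1, 3, 3) satisfies everything: constraint 2: z + y = 4; constraint 3: y + x = 2, and the others follow.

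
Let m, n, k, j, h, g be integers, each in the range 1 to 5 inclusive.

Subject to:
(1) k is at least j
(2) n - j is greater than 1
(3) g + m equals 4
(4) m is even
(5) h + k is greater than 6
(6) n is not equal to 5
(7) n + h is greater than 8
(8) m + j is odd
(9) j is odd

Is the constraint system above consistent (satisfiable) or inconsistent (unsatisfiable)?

Satisfiable

Try m = 2, n = 4, k = 2, j = 1, h = 5, g = 2.
Check constraint 2: n - j = 3; constraint 3: g + m = 4; constraint 5: h + k = 7. The remaining constraints are straightforward to verify.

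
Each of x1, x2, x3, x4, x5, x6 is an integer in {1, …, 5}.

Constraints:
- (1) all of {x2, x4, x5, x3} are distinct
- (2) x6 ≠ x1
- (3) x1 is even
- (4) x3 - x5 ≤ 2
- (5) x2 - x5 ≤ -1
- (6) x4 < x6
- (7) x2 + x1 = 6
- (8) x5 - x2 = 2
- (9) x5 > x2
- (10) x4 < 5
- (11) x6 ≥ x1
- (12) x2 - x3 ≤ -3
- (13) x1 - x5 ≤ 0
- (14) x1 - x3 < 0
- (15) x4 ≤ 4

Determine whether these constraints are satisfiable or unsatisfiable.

The assignment x1 = 4, x2 = 2, x3 = 5, x4 = 1, x5 = 4, x6 = 5 works:
  constraint 4 holds since x3 - x5 = 1.
  constraint 5 holds since x2 - x5 = -2.
The rest check out directly.

Satisfiable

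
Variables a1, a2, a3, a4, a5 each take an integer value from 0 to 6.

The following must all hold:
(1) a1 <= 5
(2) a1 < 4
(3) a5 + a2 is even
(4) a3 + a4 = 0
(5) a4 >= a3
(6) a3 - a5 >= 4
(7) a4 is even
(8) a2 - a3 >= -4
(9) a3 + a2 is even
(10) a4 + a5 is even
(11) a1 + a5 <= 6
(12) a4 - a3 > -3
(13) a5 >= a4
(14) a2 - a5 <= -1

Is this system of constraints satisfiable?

Constraints 6, 8, and 14 give a5 − a2 ≥ 1, a2 − a3 ≥ -4, a3 − a5 ≥ 4.
Adding all 3 inequalities: the left sides telescope to 0, and the right sides sum to 1 + (-4) + 4 = 1. So 0 ≥ 1, which is false.

Unsatisfiable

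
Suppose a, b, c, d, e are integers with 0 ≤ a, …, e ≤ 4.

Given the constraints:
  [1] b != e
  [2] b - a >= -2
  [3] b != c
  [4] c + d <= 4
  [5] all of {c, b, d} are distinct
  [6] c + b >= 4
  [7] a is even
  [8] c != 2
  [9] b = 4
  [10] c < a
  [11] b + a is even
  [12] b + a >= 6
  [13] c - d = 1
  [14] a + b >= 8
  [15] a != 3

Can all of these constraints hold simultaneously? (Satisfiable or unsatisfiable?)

Take a = 4, b = 4, c = 1, d = 0, e = 0. Then constraint 2: b - a = 0; constraint 4: c + d = 1; constraint 6: c + b = 5, and every other listed constraint is also met.

Satisfiable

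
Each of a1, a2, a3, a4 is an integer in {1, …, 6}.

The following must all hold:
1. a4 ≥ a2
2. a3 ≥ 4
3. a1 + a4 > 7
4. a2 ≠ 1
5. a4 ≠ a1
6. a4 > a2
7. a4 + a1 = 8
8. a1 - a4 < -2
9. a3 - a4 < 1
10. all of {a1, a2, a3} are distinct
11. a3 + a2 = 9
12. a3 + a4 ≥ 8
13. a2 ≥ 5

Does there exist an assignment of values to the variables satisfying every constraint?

Satisfiable

Take a1 = 2, a2 = 5, a3 = 4, a4 = 6. Then constraint 3: a1 + a4 = 8; constraint 7: a4 + a1 = 8, and every other listed constraint is also met.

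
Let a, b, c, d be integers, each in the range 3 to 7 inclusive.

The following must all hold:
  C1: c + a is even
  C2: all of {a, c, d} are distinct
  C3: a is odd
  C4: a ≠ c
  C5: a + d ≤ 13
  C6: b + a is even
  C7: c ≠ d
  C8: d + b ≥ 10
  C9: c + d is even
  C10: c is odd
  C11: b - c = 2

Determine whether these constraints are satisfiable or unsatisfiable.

Take a = 7, b = 5, c = 3, d = 5. Then constraint 5: a + d = 12; constraint 8: d + b = 10, and every other listed constraint is also met.

Satisfiable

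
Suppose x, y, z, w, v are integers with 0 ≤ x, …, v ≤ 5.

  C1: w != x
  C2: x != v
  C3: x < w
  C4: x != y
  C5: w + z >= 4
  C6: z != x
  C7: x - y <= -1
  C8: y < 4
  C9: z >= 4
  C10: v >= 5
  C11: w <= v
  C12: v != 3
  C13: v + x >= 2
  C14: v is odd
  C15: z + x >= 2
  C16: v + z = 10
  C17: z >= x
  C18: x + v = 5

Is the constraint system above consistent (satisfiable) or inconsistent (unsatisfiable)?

Take x = 0, y = 2, z = 5, w = 1, v = 5. Then constraint 5: w + z = 6; constraint 7: x - y = -2, and every other listed constraint is also met.

Satisfiable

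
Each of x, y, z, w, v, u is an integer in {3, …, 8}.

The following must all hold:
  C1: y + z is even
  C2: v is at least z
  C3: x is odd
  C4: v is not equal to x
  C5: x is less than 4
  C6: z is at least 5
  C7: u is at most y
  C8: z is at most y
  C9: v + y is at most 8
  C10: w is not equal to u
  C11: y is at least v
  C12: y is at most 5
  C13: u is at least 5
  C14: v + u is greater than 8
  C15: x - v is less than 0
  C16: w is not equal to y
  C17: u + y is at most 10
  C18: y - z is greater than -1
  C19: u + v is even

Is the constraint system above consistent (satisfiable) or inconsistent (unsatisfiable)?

Unsatisfiable

From constraints 2 and 6: v ≥ z ≥ 5. From constraints 7 and 13: y ≥ u ≥ 5. Hence v + y ≥ 10. But constraint 9 requires v + y ≤ 8, and 8 < 10. Contradiction.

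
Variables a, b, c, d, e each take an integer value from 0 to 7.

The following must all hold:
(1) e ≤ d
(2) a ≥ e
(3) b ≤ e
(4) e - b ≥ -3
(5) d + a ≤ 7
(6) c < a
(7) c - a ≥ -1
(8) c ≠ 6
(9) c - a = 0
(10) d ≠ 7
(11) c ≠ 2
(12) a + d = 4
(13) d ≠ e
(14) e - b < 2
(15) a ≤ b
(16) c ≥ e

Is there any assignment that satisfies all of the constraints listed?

Constraints 3, 6, 15, and 16 give a ≤ b, b ≤ e, e ≤ c, c < a. Chaining: a ≤ b ≤ e ≤ c < a, which forces a < a — impossible.

Unsatisfiable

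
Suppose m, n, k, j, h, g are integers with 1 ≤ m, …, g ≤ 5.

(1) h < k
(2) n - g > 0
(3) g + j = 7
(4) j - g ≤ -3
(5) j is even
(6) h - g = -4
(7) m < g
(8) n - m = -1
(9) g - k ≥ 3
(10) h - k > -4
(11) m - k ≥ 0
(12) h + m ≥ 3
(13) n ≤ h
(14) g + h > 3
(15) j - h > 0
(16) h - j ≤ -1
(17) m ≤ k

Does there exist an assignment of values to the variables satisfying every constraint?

Constraints 1, 2, 7, 11, and 13 give m < g, g < n, n ≤ h, h < k, k ≤ m. Chaining: m < g < n ≤ h < k ≤ m, which forces m < m — impossible.

Unsatisfiable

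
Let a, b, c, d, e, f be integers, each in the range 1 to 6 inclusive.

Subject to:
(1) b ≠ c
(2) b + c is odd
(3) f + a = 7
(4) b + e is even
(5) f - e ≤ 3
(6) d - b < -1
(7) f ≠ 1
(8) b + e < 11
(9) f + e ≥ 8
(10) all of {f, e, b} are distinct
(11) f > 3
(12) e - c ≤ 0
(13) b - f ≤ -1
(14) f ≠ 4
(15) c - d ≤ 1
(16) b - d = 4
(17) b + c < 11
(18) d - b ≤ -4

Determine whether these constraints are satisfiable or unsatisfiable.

Constraints 5, 12, 13, 15, and 18 give e − f ≥ -3, f − b ≥ 1, b − d ≥ 4, d − c ≥ -1, c − e ≥ 0.
Adding all 5 inequalities: the left sides telescope to 0, and the right sides sum to (-3) + 1 + 4 + (-1) + 0 = 1. So 0 ≥ 1, which is false.

Unsatisfiable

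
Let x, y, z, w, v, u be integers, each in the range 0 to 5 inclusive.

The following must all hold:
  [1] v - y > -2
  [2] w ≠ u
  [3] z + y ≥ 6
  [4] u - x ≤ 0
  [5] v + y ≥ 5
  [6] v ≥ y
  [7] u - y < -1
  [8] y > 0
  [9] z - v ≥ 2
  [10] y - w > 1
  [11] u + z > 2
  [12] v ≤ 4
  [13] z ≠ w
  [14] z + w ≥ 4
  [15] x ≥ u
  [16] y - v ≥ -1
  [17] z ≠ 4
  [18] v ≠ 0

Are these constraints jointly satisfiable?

Try x = 1, y = 3, z = 5, w = 1, v = 3, u = 0.
Check constraint 1: v - y = 0; constraint 3: z + y = 8. The remaining constraints are straightforward to verify.

Satisfiable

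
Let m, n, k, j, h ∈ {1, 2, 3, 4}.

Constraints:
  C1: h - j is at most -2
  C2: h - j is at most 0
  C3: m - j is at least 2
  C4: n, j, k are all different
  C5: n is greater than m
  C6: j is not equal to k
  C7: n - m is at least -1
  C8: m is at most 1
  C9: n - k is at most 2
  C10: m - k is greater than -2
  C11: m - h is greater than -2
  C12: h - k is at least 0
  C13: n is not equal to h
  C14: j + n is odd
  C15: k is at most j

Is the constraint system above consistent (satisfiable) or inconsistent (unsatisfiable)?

Unsatisfiable

Constraints 1, 3, 7, 9, and 12 give k − n ≥ -2, n − m ≥ -1, m − j ≥ 2, j − h ≥ 2, h − k ≥ 0.
Adding all 5 inequalities: the left sides telescope to 0, and the right sides sum to (-2) + (-1) + 2 + 2 + 0 = 1. So 0 ≥ 1, which is false.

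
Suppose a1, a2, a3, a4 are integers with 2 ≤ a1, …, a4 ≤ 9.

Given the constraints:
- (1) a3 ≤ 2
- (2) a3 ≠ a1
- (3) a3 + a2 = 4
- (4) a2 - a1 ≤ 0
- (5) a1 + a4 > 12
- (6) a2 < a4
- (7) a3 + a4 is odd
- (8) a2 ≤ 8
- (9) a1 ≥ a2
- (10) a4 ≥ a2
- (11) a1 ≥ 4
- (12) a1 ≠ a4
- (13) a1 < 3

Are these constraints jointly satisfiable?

Unsatisfiable

From constraint 11: a1 ≥ 4. From constraint 13: a1 ≤ 2. But 2 < 4, so no value of a1 works.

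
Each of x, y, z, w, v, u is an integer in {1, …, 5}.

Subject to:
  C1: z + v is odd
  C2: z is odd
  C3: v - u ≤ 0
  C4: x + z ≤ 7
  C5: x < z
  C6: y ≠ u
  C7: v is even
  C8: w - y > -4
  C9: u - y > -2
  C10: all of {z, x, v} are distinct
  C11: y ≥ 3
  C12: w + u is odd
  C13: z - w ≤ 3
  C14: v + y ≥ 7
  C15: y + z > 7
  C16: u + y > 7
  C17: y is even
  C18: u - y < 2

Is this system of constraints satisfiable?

Try x = 1, y = 4, z = 5, w = 2, v = 4, u = 5.
Check constraint 3: v - u = -1; constraint 4: x + z = 6. The remaining constraints are straightforward to verify.

Satisfiable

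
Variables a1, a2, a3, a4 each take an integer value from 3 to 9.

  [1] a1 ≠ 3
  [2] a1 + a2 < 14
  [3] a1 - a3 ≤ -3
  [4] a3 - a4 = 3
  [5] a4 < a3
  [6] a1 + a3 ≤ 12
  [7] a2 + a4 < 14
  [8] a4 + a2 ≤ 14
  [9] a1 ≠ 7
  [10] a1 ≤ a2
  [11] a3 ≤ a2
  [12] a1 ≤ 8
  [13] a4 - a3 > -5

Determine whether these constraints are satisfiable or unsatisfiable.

Take a1 = 4, a2 = 8, a3 = 7, a4 = 4. Then constraint 2: a1 + a2 = 12; constraint 3: a1 - a3 = -3, and every other listed constraint is also met.

Satisfiable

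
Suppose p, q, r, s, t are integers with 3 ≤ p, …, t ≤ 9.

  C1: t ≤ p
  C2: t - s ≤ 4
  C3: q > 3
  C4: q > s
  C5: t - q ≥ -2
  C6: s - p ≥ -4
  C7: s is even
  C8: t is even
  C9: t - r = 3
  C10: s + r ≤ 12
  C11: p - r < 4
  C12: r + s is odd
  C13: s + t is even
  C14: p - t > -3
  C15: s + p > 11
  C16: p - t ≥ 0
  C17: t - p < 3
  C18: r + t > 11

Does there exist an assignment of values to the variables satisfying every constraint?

Satisfiable

The assignment p = 8, q = 7, r = 5, s = 4, t = 8 works:
  constraint 2 holds since t - s = 4.
  constraint 5 holds since t - q = 1.
The rest check out directly.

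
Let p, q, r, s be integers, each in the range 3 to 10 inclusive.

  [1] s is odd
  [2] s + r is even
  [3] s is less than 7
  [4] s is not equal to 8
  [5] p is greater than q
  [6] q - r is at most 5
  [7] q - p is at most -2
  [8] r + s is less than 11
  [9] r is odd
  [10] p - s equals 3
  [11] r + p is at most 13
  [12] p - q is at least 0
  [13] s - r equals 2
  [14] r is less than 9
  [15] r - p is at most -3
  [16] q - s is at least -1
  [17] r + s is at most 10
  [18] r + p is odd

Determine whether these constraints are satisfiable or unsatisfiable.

The assignment p = 8, q = 5, r = 3, s = 5 works:
  constraint 6 holds since q - r = 2.
  constraint 7 holds since q - p = -3.
The rest check out directly.

Satisfiable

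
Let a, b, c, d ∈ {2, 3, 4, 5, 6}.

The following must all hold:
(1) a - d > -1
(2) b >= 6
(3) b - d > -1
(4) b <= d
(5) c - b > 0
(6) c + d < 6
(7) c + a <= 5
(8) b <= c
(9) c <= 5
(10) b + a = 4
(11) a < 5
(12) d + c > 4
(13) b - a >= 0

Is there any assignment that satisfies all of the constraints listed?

Unsatisfiable

From constraint 2: b ≥ 6. From constraints 8 and 9: b ≤ c and c ≤ 5, so b ≤ 5. But 5 < 6, so no value of b works.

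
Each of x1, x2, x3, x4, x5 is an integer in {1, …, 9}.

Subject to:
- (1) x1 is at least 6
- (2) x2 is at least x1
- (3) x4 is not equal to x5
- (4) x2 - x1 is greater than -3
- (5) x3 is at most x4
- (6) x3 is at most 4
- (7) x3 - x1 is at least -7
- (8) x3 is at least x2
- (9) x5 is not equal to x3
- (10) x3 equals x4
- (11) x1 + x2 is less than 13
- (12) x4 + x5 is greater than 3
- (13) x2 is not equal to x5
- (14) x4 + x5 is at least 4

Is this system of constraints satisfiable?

From constraints 1 and 2: x2 ≥ x1 and x1 ≥ 6, so x2 ≥ 6. From constraints 6 and 8: x2 ≤ x3 and x3 ≤ 4, so x2 ≤ 4. But 4 < 6, so no value of x2 works.

Unsatisfiable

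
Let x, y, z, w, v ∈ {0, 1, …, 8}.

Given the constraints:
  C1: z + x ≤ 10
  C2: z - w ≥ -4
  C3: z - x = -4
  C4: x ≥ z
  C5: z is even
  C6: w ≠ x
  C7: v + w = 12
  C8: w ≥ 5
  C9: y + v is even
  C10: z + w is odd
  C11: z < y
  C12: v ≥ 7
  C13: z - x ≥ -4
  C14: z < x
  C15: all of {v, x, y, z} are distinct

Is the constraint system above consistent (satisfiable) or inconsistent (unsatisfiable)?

The assignment x = 6, y = 3, z = 2, w = 5, v = 7 works:
  constraint 1 holds since z + x = 8.
  constraint 2 holds since z - w = -3.
The rest check out directly.

Satisfiable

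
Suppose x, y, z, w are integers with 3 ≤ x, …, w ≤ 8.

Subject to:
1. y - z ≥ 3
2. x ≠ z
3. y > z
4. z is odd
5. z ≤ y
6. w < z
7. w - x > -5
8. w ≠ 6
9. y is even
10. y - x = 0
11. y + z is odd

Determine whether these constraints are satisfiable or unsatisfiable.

Setting (x, y, z, w) = (8, 8, 5, 4) satisfies everything: constraint 1: y - z = 3; constraint 7: w - x = -4, and the others follow.

Satisfiable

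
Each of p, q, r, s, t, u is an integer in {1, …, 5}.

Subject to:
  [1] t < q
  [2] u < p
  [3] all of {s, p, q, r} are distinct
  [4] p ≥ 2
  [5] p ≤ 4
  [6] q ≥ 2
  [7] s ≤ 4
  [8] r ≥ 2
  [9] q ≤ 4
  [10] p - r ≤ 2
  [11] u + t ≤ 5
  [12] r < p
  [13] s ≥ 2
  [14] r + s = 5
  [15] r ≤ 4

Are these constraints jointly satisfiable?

Constraints 4, 5, 6, 7, 8, 9, 13, and 15 confine each of s, p, q, r to the 3 values {2, …, 4}.
Constraint 3 requires all 4 of them to be distinct, but only 3 values are available — impossible by the pigeonhole principle.

Unsatisfiable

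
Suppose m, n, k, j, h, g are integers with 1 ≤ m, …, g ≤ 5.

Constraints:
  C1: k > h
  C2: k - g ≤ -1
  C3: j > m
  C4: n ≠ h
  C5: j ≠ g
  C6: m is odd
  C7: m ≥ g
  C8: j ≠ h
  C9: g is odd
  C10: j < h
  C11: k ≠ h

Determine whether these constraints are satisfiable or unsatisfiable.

Unsatisfiable

Constraints 1, 2, 3, 7, and 10 give h < k, k < g, g ≤ m, m < j, j < h. Chaining: h < k < g ≤ m < j < h, which forces h < h — impossible.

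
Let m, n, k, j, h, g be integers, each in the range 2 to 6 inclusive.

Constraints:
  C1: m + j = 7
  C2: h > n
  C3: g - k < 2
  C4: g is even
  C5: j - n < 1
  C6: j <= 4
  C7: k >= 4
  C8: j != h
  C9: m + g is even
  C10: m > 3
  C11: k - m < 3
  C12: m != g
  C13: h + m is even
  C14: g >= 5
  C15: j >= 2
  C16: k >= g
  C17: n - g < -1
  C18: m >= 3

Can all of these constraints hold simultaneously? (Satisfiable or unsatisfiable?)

Satisfiable

Try m = 4, n = 4, k = 6, j = 3, h = 6, g = 6.
Check constraint 1: m + j = 7; constraint 3: g - k = 0; constraint 5: j - n = -1. The remaining constraints are straightforward to verify.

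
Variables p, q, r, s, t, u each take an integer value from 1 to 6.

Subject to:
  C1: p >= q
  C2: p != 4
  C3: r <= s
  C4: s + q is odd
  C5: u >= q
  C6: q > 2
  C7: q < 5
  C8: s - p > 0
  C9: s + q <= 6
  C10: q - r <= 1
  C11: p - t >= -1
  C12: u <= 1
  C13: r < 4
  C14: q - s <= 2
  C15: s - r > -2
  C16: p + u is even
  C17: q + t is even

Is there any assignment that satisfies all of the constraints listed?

Unsatisfiable

From constraint 6: q ≥ 3. From constraints 5 and 12: q ≤ u and u ≤ 1, so q ≤ 1. But 1 < 3, so no value of q works.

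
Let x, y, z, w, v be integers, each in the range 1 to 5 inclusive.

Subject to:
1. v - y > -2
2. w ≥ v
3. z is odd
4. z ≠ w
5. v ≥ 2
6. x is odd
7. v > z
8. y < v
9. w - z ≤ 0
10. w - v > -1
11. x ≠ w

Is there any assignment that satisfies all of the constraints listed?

Constraints 2, 7, and 9 give w ≤ z, z < v, v ≤ w. Chaining: w ≤ z < v ≤ w, which forces w < w — impossible.

Unsatisfiable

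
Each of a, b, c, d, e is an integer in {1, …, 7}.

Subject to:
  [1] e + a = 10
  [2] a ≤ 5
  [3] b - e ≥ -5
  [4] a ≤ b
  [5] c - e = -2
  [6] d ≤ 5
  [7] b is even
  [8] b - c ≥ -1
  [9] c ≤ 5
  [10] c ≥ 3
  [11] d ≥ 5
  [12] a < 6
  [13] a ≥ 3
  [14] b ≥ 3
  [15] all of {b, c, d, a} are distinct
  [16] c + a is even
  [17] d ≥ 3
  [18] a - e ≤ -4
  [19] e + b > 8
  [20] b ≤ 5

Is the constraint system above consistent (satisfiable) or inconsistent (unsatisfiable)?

Constraints 2, 6, 9, 10, 13, 14, 17, and 20 confine each of b, c, d, a to the 3 values {3, …, 5}.
Constraint 15 requires all 4 of them to be distinct, but only 3 values are available — impossible by the pigeonhole principle.

Unsatisfiable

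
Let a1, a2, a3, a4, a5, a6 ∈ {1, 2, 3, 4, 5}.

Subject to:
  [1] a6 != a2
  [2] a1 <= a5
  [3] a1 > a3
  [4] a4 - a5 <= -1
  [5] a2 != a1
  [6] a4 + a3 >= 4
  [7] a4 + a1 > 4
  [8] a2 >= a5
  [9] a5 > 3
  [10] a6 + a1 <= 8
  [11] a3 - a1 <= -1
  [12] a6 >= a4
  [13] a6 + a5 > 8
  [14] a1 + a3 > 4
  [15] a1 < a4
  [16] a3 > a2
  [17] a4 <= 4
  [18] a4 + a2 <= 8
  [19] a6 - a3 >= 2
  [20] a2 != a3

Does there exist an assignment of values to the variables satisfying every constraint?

Constraints 4, 8, 11, 15, and 16 give a2 < a3, a3 < a1, a1 < a4, a4 < a5, a5 ≤ a2. Chaining: a2 < a3 < a1 < a4 < a5 ≤ a2, which forces a2 < a2 — impossible.

Unsatisfiable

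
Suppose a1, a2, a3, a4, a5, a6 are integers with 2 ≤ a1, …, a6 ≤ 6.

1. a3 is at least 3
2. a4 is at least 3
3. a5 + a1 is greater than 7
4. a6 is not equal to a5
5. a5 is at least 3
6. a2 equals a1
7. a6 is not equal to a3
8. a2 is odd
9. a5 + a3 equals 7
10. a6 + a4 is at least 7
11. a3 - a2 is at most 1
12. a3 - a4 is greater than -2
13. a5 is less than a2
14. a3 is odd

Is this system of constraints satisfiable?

The assignment a1 = 5, a2 = 5, a3 = 3, a4 = 4, a5 = 4, a6 = 6 works:
  constraint 3 holds since a5 + a1 = 9.
  constraint 9 holds since a5 + a3 = 7.
  constraint 10 holds since a6 + a4 = 10.
The rest check out directly.

Satisfiable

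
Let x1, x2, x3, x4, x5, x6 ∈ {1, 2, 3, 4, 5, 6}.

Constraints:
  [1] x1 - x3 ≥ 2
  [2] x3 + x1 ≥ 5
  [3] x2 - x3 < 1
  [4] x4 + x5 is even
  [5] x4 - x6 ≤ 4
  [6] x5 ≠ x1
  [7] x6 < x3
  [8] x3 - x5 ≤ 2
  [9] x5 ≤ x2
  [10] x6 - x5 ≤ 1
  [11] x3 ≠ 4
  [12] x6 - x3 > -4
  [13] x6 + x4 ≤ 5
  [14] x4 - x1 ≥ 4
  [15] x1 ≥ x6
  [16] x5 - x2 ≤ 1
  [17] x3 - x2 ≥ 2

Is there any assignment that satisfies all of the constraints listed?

Constraints 1, 5, 10, 14, 16, and 17 give x3 − x2 ≥ 2, x2 − x5 ≥ -1, x5 − x6 ≥ -1, x6 − x4 ≥ -4, x4 − x1 ≥ 4, x1 − x3 ≥ 2.
Adding all 6 inequalities: the left sides telescope to 0, and the right sides sum to 2 + (-1) + (-1) + (-4) + 4 + 2 = 2. So 0 ≥ 2, which is false.

Unsatisfiable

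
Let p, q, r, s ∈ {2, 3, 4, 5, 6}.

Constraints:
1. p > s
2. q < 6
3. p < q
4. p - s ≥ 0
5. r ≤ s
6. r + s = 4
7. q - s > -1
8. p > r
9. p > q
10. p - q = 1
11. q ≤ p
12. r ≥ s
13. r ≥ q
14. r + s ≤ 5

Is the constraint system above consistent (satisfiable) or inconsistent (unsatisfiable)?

Constraints 3, 4, 5, and 13 give s ≤ p, p < q, q ≤ r, r ≤ s. Chaining: s ≤ p < q ≤ r ≤ s, which forces s < s — impossible.

Unsatisfiable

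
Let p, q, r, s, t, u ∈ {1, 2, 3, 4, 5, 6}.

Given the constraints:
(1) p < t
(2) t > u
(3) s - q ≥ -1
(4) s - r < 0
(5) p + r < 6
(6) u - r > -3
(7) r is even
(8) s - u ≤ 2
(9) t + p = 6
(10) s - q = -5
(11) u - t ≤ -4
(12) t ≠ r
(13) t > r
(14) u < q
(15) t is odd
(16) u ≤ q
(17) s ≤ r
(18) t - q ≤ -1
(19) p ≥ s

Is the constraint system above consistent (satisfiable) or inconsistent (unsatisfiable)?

Unsatisfiable

Constraints 3, 8, 11, and 18 give t − u ≥ 4, u − s ≥ -2, s − q ≥ -1, q − t ≥ 1.
Adding all 4 inequalities: the left sides telescope to 0, and the right sides sum to 4 + (-2) + (-1) + 1 = 2. So 0 ≥ 2, which is false.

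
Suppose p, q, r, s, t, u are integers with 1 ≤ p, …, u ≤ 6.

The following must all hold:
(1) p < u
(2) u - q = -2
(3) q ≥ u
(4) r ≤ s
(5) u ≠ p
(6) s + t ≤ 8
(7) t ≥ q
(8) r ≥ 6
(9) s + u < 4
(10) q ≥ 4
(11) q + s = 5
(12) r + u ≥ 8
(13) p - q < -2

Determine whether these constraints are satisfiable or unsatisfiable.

Unsatisfiable

From constraints 4 and 8: s ≥ r ≥ 6. From constraints 7 and 10: t ≥ q ≥ 4. Hence s + t ≥ 10. But constraint 6 requires s + t ≤ 8, and 8 < 10. Contradiction.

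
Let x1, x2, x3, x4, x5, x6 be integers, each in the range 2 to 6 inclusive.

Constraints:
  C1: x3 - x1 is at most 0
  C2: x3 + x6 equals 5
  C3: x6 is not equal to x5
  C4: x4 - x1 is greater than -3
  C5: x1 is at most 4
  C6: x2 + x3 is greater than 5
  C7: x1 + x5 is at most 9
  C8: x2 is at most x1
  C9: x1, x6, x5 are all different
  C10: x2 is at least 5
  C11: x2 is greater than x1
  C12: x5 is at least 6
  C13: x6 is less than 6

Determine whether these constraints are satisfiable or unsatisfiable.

From constraints 8 and 10: x1 ≥ x2 ≥ 5. From constraint 12: x5 ≥ 6. Hence x1 + x5 ≥ 11. But constraint 7 requires x1 + x5 ≤ 9, and 9 < 11. Contradiction.

Unsatisfiable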